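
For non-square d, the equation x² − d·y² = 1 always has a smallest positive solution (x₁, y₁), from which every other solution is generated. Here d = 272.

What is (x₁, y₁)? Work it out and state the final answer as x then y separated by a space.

√272 = [16; 2,32, …], period ℓ=2 (even) → k=1
a_0=16:  p_0=16·1+0=16,  q_0=16·0+1=1
a_1=2:  p_1=2·16+1=33,  q_1=2·1+0=2
(x₁, y₁) = (33, 2);  33² − 272·2² = 1 ✓

33 2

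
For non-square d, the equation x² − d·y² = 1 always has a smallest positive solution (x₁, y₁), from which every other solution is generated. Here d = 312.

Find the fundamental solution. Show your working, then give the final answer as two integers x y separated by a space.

d=312: √d = [17; 1,1,1,34] (ℓ=4, even), read p_3/q_3
a_0=17:  p_0=17·1+0=17,  q_0=17·0+1=1
a_1=1:  p_1=1·17+1=18,  q_1=1·1+0=1
a_2=1:  p_2=1·18+17=35,  q_2=1·1+1=2
a_3=1:  p_3=1·35+18=53,  q_3=1·2+1=3
fundamental: x₁=53, y₁=3  (since 2809 − 312·9 = 1)

53 3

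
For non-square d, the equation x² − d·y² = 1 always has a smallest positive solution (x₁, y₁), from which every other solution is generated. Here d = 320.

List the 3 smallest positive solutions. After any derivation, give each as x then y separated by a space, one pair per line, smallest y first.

161 9
51841 2898
16692641 933147

d=320: √d = [17; 1,7,1,34] (ℓ=4, even), read p_3/q_3
a_0=17:  p_0=17·1+0=17,  q_0=17·0+1=1
…
a_2=7:  p_2=7·18+17=143,  q_2=7·1+1=8
a_3=1:  p_3=1·143+18=161,  q_3=1·8+1=9
fundamental: x₁=161, y₁=9  (since 25921 − 320·81 = 1)
(x_2, y_2) = (161·161 + 320·9·9, 161·9 + 9·161) = (51841, 2898)
(x_3, y_3) = (161·51841 + 320·9·2898, 161·2898 + 9·51841) = (16692641, 933147)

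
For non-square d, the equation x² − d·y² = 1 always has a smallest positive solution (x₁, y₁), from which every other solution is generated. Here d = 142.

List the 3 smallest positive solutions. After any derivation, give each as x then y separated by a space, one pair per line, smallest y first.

143 12
40897 3432
11696399 981540

d=142: √d = [11; 1,10,1,22] (ℓ=4, even), read p_3/q_3
step 0: (11, 1)  from 11·(1,0) + (0,1)
…
step 2: (131, 11)  from 10·(12,1) + (11,1)
step 3: (143, 12)  from 1·(131,11) + (12,1)
→ (143, 12).  Check: 143²=20449, 142·12²=20448, difference 1.
n=2: (143,12)∘(143,12) = (143·143+142·12·12, 143·12+12·143) = (40897,3432)
n=3: (40897,3432)∘(143,12) = (143·40897+142·12·3432, 143·3432+12·40897) = (11696399,981540)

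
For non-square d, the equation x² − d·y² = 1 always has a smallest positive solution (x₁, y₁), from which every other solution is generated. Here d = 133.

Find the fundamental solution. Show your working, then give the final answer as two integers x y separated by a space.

2588599 224460

√133 = [11; 1,1,7,5,1,…,1,1,22, …], period ℓ=16 (even) → k=15
k=0  a_k=11  p_k/q_k = 11/1
…
k=2  a_k=1  p_k/q_k = 23/2
k=3  a_k=7  p_k/q_k = 173/15
k=4  a_k=5  p_k/q_k = 888/77
…
k=7  a_k=1  p_k/q_k = 3010/261
…
k=9  a_k=1  p_k/q_k = 10979/952
…
k=14  a_k=1  p_k/q_k = 1378591/119539
k=15  a_k=1  p_k/q_k = 2588599/224460
→ (2588599, 224460).  Check: 2588599²=6700844782801, 133·224460²=6700844782800, difference 1.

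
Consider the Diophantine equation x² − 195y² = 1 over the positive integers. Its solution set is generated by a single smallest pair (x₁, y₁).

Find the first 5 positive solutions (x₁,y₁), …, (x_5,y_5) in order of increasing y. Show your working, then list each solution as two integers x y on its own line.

√195 = [13; 1,26, …], period ℓ=2 (even) → k=1
a_0=13:  p_0=13·1+0=13,  q_0=13·0+1=1
a_1=1:  p_1=1·13+1=14,  q_1=1·1+0=1
(x₁, y₁) = (14, 1);  14² − 195·1² = 1 ✓
k=2:  x_2 = 14·14+195·1·1 = 391,  y_2 = 14·1+1·14 = 28
k=3:  x_3 = 14·391+195·1·28 = 10934,  y_3 = 14·28+1·391 = 783
k=4:  x_4 = 14·10934+195·1·783 = 305761,  y_4 = 14·783+1·10934 = 21896
k=5:  x_5 = 14·305761+195·1·21896 = 8550374,  y_5 = 14·21896+1·305761 = 612305

14 1
391 28
10934 783
305761 21896
8550374 612305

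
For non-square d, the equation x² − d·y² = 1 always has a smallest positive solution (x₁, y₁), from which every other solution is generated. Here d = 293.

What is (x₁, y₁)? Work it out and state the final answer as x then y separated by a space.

12320649 719780

[17; 8,1,1,8,34] for √293; ℓ=5 ⇒ convergent index 9
k=0  a_k=17  p_k/q_k = 17/1
k=1  a_k=8  p_k/q_k = 137/8
…
k=3  a_k=1  p_k/q_k = 291/17
k=4  a_k=8  p_k/q_k = 2482/145
…
k=7  a_k=1  p_k/q_k = 764593/44668
k=8  a_k=1  p_k/q_k = 1444507/84389
k=9  a_k=8  p_k/q_k = 12320649/719780
fundamental: x₁=12320649, y₁=719780  (since 151798391781201 − 293·518083248400 = 1)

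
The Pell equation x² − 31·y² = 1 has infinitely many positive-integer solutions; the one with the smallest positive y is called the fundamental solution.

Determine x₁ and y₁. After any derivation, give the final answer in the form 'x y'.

1520 273

√31 → a₀=5, period (1,1,3,5,3,1,1,10); ℓ=8 even so k=7
a_0=5:  p_0=5·1+0=5,  q_0=5·0+1=1
…
a_3=3:  p_3=3·11+6=39,  q_3=3·2+1=7
a_4=5:  p_4=5·39+11=206,  q_4=5·7+2=37
a_5=3:  p_5=3·206+39=657,  q_5=3·37+7=118
a_6=1:  p_6=1·657+206=863,  q_6=1·118+37=155
a_7=1:  p_7=1·863+657=1520,  q_7=1·155+118=273
(x₁, y₁) = (1520, 273);  1520² − 31·273² = 1 ✓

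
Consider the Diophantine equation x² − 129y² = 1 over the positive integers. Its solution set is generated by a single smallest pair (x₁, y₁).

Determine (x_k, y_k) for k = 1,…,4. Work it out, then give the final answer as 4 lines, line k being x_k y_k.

d=129: √d = [11; 2,1,3,1,6,1,3,1,2,22] (ℓ=10, even), read p_9/q_9
k=0  a_k=11  p_k/q_k = 11/1
k=1  a_k=2  p_k/q_k = 23/2
…
k=3  a_k=3  p_k/q_k = 125/11
…
k=5  a_k=6  p_k/q_k = 1079/95
…
k=8  a_k=1  p_k/q_k = 6031/531
k=9  a_k=2  p_k/q_k = 16855/1484
→ (16855, 1484).  Check: 16855²=284091025, 129·1484²=284091024, difference 1.
k=2:  x_2 = 16855·16855+129·1484·1484 = 568182049,  y_2 = 16855·1484+1484·16855 = 50025640
k=3:  x_3 = 16855·568182049+129·1484·50025640 = 19153416854935,  y_3 = 16855·50025640+1484·568182049 = 1686364322916
k=4:  x_4 = 16855·19153416854935+129·1484·1686364322916 = 645661681611676801,  y_4 = 16855·1686364322916+1484·19153416854935 = 56847341275472720

16855 1484
568182049 50025640
19153416854935 1686364322916
645661681611676801 56847341275472720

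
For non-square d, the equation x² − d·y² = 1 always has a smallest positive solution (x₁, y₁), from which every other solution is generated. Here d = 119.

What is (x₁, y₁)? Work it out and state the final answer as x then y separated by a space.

120 11

[10; 1,9,1,20] for √119; ℓ=4 ⇒ convergent index 3
k=0  a_k=10  p_k/q_k = 10/1
k=1  a_k=1  p_k/q_k = 11/1
k=2  a_k=9  p_k/q_k = 109/10
k=3  a_k=1  p_k/q_k = 120/11
(x₁, y₁) = (120, 11);  120² − 119·11² = 1 ✓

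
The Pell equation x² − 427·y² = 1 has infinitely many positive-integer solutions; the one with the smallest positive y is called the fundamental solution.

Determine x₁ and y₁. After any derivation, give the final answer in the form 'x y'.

√427 → a₀=20, period (1,1,1,40); ℓ=4 even so k=3
a_0=20:  p_0=20·1+0=20,  q_0=20·0+1=1
…
a_2=1:  p_2=1·21+20=41,  q_2=1·1+1=2
a_3=1:  p_3=1·41+21=62,  q_3=1·2+1=3
fundamental: x₁=62, y₁=3  (since 3844 − 427·9 = 1)

62 3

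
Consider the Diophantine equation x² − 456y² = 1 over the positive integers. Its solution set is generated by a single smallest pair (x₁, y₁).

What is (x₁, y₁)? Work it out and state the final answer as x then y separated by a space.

√456 = [21; 2,1,4,1,2,42, …], period ℓ=6 (even) → k=5
step 0: (21, 1)  from 21·(1,0) + (0,1)
…
step 4: (363, 17)  from 1·(299,14) + (64,3)
step 5: (1025, 48)  from 2·(363,17) + (299,14)
→ (1025, 48).  Check: 1025²=1050625, 456·48²=1050624, difference 1.

1025 48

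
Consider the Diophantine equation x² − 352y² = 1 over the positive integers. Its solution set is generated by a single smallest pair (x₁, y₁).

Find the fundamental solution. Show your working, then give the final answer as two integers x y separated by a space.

77617 4137

√352 → a₀=18, period (1,3,5,9,5,3,1,36); ℓ=8 even so k=7
i=0: a=18 ⇒ p=18, q=1
i=1: a=1 ⇒ p=19, q=1
…
i=6: a=3 ⇒ p=59118, q=3151
i=7: a=1 ⇒ p=77617, q=4137
→ (77617, 4137).  Check: 77617²=6024398689, 352·4137²=6024398688, difference 1.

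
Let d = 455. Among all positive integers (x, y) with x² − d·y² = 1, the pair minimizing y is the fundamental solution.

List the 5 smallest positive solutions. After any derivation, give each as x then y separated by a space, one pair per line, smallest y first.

64 3
8191 384
1048384 49149
134184961 6290688
17174626624 805158915

√455 = [21; 3,42, …], period ℓ=2 (even) → k=1
i=0: a=21 ⇒ p=21, q=1
i=1: a=3 ⇒ p=64, q=3
fundamental: x₁=64, y₁=3  (since 4096 − 455·9 = 1)
k=2:  x_2 = 64·64+455·3·3 = 8191,  y_2 = 64·3+3·64 = 384
k=3:  x_3 = 64·8191+455·3·384 = 1048384,  y_3 = 64·384+3·8191 = 49149
k=4:  x_4 = 64·1048384+455·3·49149 = 134184961,  y_4 = 64·49149+3·1048384 = 6290688
k=5:  x_5 = 64·134184961+455·3·6290688 = 17174626624,  y_5 = 64·6290688+3·134184961 = 805158915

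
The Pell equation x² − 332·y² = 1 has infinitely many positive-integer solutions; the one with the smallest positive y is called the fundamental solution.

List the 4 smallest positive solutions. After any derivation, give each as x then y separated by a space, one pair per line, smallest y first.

[18; 4,1,1,8,1,1,4,36] for √332; ℓ=8 ⇒ convergent index 7
step 0: (18, 1)  from 18·(1,0) + (0,1)
…
step 2: (91, 5)  from 1·(73,4) + (18,1)
step 3: (164, 9)  from 1·(91,5) + (73,4)
…
step 6: (2970, 163)  from 1·(1567,86) + (1403,77)
step 7: (13447, 738)  from 4·(2970,163) + (1567,86)
→ (13447, 738).  Check: 13447²=180821809, 332·738²=180821808, difference 1.
(13447+738√332)^2 = 361643617 + 19847772√332
(13447+738√332)^3 = 9726043422151 + 533785979430√332
(13447+738√332)^4 = 261572211433685377 + 14355640110942648√332

13447 738
361643617 19847772
9726043422151 533785979430
261572211433685377 14355640110942648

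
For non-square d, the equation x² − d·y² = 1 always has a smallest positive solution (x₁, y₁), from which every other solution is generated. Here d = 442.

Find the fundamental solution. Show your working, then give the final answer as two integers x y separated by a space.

d=442: √d = [21; 42] (ℓ=1, odd), read p_1/q_1
i=0: a=21 ⇒ p=21, q=1
i=1: a=42 ⇒ p=883, q=42
(x₁, y₁) = (883, 42);  883² − 442·42² = 1 ✓

883 42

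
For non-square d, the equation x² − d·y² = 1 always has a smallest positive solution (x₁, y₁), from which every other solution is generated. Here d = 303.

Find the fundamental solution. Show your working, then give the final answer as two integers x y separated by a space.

[17; 2,2,5,2,2,34] for √303; ℓ=6 ⇒ convergent index 5
a_0=17:  p_0=17·1+0=17,  q_0=17·0+1=1
…
a_3=5:  p_3=5·87+35=470,  q_3=5·5+2=27
a_4=2:  p_4=2·470+87=1027,  q_4=2·27+5=59
a_5=2:  p_5=2·1027+470=2524,  q_5=2·59+27=145
(x₁, y₁) = (2524, 145);  2524² − 303·145² = 1 ✓

2524 145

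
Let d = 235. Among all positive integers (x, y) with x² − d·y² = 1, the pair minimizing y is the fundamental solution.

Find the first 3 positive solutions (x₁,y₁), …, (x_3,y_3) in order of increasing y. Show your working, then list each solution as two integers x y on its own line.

46 3
4231 276
389206 25389

[15; 3,30] for √235; ℓ=2 ⇒ convergent index 1
a_0=15:  p_0=15·1+0=15,  q_0=15·0+1=1
a_1=3:  p_1=3·15+1=46,  q_1=3·1+0=3
(x₁, y₁) = (46, 3);  46² − 235·3² = 1 ✓
n=2: (46,3)∘(46,3) = (46·46+235·3·3, 46·3+3·46) = (4231,276)
n=3: (4231,276)∘(46,3) = (46·4231+235·3·276, 46·276+3·4231) = (389206,25389)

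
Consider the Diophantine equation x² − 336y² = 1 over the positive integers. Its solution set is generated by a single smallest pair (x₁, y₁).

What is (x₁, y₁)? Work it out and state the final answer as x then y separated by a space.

d=336: √d = [18; 3,36] (ℓ=2, even), read p_1/q_1
step 0: (18, 1)  from 18·(1,0) + (0,1)
step 1: (55, 3)  from 3·(18,1) + (1,0)
fundamental: x₁=55, y₁=3  (since 3025 − 336·9 = 1)

55 3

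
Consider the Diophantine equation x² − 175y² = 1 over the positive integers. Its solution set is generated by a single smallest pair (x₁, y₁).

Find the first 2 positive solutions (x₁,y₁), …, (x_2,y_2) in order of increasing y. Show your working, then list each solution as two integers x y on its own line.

2024 153
8193151 619344

√175 → a₀=13, period (4,2,1,2,4,26); ℓ=6 even so k=5
a_0=13:  p_0=13·1+0=13,  q_0=13·0+1=1
a_1=4:  p_1=4·13+1=53,  q_1=4·1+0=4
…
a_3=1:  p_3=1·119+53=172,  q_3=1·9+4=13
a_4=2:  p_4=2·172+119=463,  q_4=2·13+9=35
a_5=4:  p_5=4·463+172=2024,  q_5=4·35+13=153
(x₁, y₁) = (2024, 153);  2024² − 175·153² = 1 ✓
k=2:  x_2 = 2024·2024+175·153·153 = 8193151,  y_2 = 2024·153+153·2024 = 619344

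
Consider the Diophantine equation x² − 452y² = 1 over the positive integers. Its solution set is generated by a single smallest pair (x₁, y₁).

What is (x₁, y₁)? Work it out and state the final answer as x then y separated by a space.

1204353 56648

√452 = [21; 3,1,5,3,10,3,5,1,3,42, …], period ℓ=10 (even) → k=9
k=0  a_k=21  p_k/q_k = 21/1
…
k=6  a_k=3  p_k/q_k = 49579/2332
…
k=8  a_k=1  p_k/q_k = 313483/14745
k=9  a_k=3  p_k/q_k = 1204353/56648
(x₁, y₁) = (1204353, 56648);  1204353² − 452·56648² = 1 ✓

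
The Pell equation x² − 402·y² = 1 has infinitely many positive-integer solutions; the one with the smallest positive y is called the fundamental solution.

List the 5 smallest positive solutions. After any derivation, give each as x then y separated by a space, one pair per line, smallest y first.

[20; 20,40] for √402; ℓ=2 ⇒ convergent index 1
i=0: a=20 ⇒ p=20, q=1
i=1: a=20 ⇒ p=401, q=20
(x₁, y₁) = (401, 20);  401² − 402·20² = 1 ✓
n=2: (401,20)∘(401,20) = (401·401+402·20·20, 401·20+20·401) = (321601,16040)
n=3: (321601,16040)∘(401,20) = (401·321601+402·20·16040, 401·16040+20·321601) = (257923601,12864060)
n=4: (257923601,12864060)∘(401,20) = (401·257923601+402·20·12864060, 401·12864060+20·257923601) = (206854406401,10316960080)
n=5: (206854406401,10316960080)∘(401,20) = (401·206854406401+402·20·10316960080, 401·10316960080+20·206854406401) = (165896976010001,8274189120100)

401 20
321601 16040
257923601 12864060
206854406401 10316960080
165896976010001 8274189120100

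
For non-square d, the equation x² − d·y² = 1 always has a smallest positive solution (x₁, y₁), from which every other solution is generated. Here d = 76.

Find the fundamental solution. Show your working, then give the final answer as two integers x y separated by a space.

√76 = [8; 1,2,1,1,5,4,5,1,1,2,1,16, …], period ℓ=12 (even) → k=11
step 0: (8, 1)  from 8·(1,0) + (0,1)
step 1: (9, 1)  from 1·(8,1) + (1,0)
…
step 10: (41488, 4759)  from 2·(16311,1871) + (8866,1017)
step 11: (57799, 6630)  from 1·(41488,4759) + (16311,1871)
fundamental: x₁=57799, y₁=6630  (since 3340724401 − 76·43956900 = 1)

57799 6630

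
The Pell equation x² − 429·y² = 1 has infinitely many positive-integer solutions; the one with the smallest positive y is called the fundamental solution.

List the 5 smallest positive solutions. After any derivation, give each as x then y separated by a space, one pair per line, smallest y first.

1524095 73584
4645731138049 224298012960
14161071197688057215 683702960124468816
43165635614076113391052801 2084056526021580302230080
131577058822456507006275549422975 6352600262053037158494583086384

[20; 1,2,2,9,1,12,1,9,2,2,1,40] for √429; ℓ=12 ⇒ convergent index 11
step 0: (20, 1)  from 20·(1,0) + (0,1)
step 1: (21, 1)  from 1·(20,1) + (1,0)
step 2: (62, 3)  from 2·(21,1) + (20,1)
…
step 5: (1512, 73)  from 1·(1367,66) + (145,7)
step 6: (19511, 942)  from 12·(1512,73) + (1367,66)
…
step 10: (1085636, 52415)  from 2·(438459,21169) + (208718,10077)
step 11: (1524095, 73584)  from 1·(1085636,52415) + (438459,21169)
→ (1524095, 73584).  Check: 1524095²=2322865569025, 429·73584²=2322865569024, difference 1.
(1524095+73584√429)^2 = 4645731138049 + 224298012960√429
(1524095+73584√429)^3 = 14161071197688057215 + 683702960124468816√429
(1524095+73584√429)^4 = 43165635614076113391052801 + 2084056526021580302230080√429
(1524095+73584√429)^5 = 131577058822456507006275549422975 + 6352600262053037158494583086384√429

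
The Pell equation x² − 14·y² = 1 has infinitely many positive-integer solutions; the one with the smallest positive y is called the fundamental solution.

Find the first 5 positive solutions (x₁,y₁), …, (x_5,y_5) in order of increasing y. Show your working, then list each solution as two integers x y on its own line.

15 4
449 120
13455 3596
403201 107760
12082575 3229204

[3; 1,2,1,6] for √14; ℓ=4 ⇒ convergent index 3
a_0=3:  p_0=3·1+0=3,  q_0=3·0+1=1
…
a_2=2:  p_2=2·4+3=11,  q_2=2·1+1=3
a_3=1:  p_3=1·11+4=15,  q_3=1·3+1=4
(x₁, y₁) = (15, 4);  15² − 14·4² = 1 ✓
(15+4√14)^2 = 449 + 120√14
(15+4√14)^3 = 13455 + 3596√14
(15+4√14)^4 = 403201 + 107760√14
(15+4√14)^5 = 12082575 + 3229204√14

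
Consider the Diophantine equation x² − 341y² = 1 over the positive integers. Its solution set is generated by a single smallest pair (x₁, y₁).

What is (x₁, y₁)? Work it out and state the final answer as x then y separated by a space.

10626551 575460

d=341: √d = [18; 2,6,1,8,2,…,6,2,36] (ℓ=14, even), read p_13/q_13
k=0  a_k=18  p_k/q_k = 18/1
…
k=2  a_k=6  p_k/q_k = 240/13
…
k=4  a_k=8  p_k/q_k = 2456/133
…
k=6  a_k=1  p_k/q_k = 7645/414
…
k=8  a_k=1  p_k/q_k = 28124/1523
…
k=10  a_k=8  p_k/q_k = 641940/34763
k=11  a_k=1  p_k/q_k = 718667/38918
k=12  a_k=6  p_k/q_k = 4953942/268271
k=13  a_k=2  p_k/q_k = 10626551/575460
(x₁, y₁) = (10626551, 575460);  10626551² − 341·575460² = 1 ✓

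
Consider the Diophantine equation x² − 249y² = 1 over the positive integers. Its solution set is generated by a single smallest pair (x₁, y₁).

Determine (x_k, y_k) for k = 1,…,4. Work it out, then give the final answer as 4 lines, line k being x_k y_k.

d=249: √d = [15; 1,3,1,1,5,…,3,1,30] (ℓ=16, even), read p_15/q_15
i=0: a=15 ⇒ p=15, q=1
i=1: a=1 ⇒ p=16, q=1
i=2: a=3 ⇒ p=63, q=4
i=3: a=1 ⇒ p=79, q=5
i=4: a=1 ⇒ p=142, q=9
i=5: a=5 ⇒ p=789, q=50
i=6: a=1 ⇒ p=931, q=59
i=7: a=3 ⇒ p=3582, q=227
…
i=9: a=3 ⇒ p=113835, q=7214
i=10: a=1 ⇒ p=150586, q=9543
i=11: a=5 ⇒ p=866765, q=54929
i=12: a=1 ⇒ p=1017351, q=64472
i=13: a=1 ⇒ p=1884116, q=119401
i=14: a=3 ⇒ p=6669699, q=422675
i=15: a=1 ⇒ p=8553815, q=542076
→ (8553815, 542076).  Check: 8553815²=73167751054225, 249·542076²=73167751054224, difference 1.
(x_2, y_2) = (8553815·8553815 + 249·542076·542076, 8553815·542076 + 542076·8553815) = (146335502108449, 9273635639880)
(x_3, y_3) = (8553815·146335502108449 + 249·542076·9273635639880, 8553815·9273635639880 + 542076·146335502108449) = (2503453625935556812055, 158649927281879742324)
(x_4, y_4) = (8553815·2503453625935556812055 + 249·542076·158649927281879742324, 8553815·158649927281879742324 + 542076·2503453625935556812055) = (42828158354663763449114371201, 2714124255465295062538692240)

8553815 542076
146335502108449 9273635639880
2503453625935556812055 158649927281879742324
42828158354663763449114371201 2714124255465295062538692240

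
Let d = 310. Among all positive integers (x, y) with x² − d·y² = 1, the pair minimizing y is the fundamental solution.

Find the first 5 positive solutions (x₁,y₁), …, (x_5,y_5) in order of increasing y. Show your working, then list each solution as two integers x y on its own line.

848719 48204
1440647881921 81823301352
2445410459391369679 138889981000287972
4150932639366927117300481 235757131569084991314384
7045950797499272621676902497999 400183113896225599505705060220

√310 → a₀=17, period (1,1,1,1,5,…,1,1,34); ℓ=16 even so k=15
a_0=17:  p_0=17·1+0=17,  q_0=17·0+1=1
a_1=1:  p_1=1·17+1=18,  q_1=1·1+0=1
…
a_3=1:  p_3=1·35+18=53,  q_3=1·2+1=3
…
a_9=1:  p_9=1·5687+2060=7747,  q_9=1·323+117=440
…
a_12=1:  p_12=1·152387+28928=181315,  q_12=1·8655+1643=10298
a_13=1:  p_13=1·181315+152387=333702,  q_13=1·10298+8655=18953
a_14=1:  p_14=1·333702+181315=515017,  q_14=1·18953+10298=29251
a_15=1:  p_15=1·515017+333702=848719,  q_15=1·29251+18953=48204
(x₁, y₁) = (848719, 48204);  848719² − 310·48204² = 1 ✓
n=2: (848719,48204)∘(848719,48204) = (848719·848719+310·48204·48204, 848719·48204+48204·848719) = (1440647881921,81823301352)
n=3: (1440647881921,81823301352)∘(848719,48204) = (848719·1440647881921+310·48204·81823301352, 848719·81823301352+48204·1440647881921) = (2445410459391369679,138889981000287972)
n=4: (2445410459391369679,138889981000287972)∘(848719,48204) = (848719·2445410459391369679+310·48204·138889981000287972, 848719·138889981000287972+48204·2445410459391369679) = (4150932639366927117300481,235757131569084991314384)
n=5: (4150932639366927117300481,235757131569084991314384)∘(848719,48204) = (848719·4150932639366927117300481+310·48204·235757131569084991314384, 848719·235757131569084991314384+48204·4150932639366927117300481) = (7045950797499272621676902497999,400183113896225599505705060220)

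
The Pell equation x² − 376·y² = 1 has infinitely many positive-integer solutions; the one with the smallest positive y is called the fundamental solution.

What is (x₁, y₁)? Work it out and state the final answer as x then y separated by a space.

2143295 110532

√376 → a₀=19, period (2,1,1,3,1,…,1,2,38); ℓ=16 even so k=15
a_0=19:  p_0=19·1+0=19,  q_0=19·0+1=1
a_1=2:  p_1=2·19+1=39,  q_1=2·1+0=2
…
a_3=1:  p_3=1·58+39=97,  q_3=1·3+2=5
…
a_6=2:  p_6=2·446+349=1241,  q_6=2·23+18=64
a_7=2:  p_7=2·1241+446=2928,  q_7=2·64+23=151
a_8=4:  p_8=4·2928+1241=12953,  q_8=4·151+64=668
a_9=2:  p_9=2·12953+2928=28834,  q_9=2·668+151=1487
…
a_11=1:  p_11=1·70621+28834=99455,  q_11=1·3642+1487=5129
…
a_14=1:  p_14=1·468441+368986=837427,  q_14=1·24158+19029=43187
a_15=2:  p_15=2·837427+468441=2143295,  q_15=2·43187+24158=110532
→ (2143295, 110532).  Check: 2143295²=4593713457025, 376·110532²=4593713457024, difference 1.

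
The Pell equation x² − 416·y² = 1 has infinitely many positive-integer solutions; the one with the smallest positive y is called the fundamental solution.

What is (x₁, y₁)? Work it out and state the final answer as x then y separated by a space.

√416 → a₀=20, period (2,1,1,9,1,1,2,40); ℓ=8 even so k=7
step 0: (20, 1)  from 20·(1,0) + (0,1)
…
step 2: (61, 3)  from 1·(41,2) + (20,1)
…
step 4: (979, 48)  from 9·(102,5) + (61,3)
…
step 6: (2060, 101)  from 1·(1081,53) + (979,48)
step 7: (5201, 255)  from 2·(2060,101) + (1081,53)
fundamental: x₁=5201, y₁=255  (since 27050401 − 416·65025 = 1)

5201 255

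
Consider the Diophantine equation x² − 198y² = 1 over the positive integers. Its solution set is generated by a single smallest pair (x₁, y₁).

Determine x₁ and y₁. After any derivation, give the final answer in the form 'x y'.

√198 = [14; 14,28, …], period ℓ=2 (even) → k=1
k=0  a_k=14  p_k/q_k = 14/1
k=1  a_k=14  p_k/q_k = 197/14
(x₁, y₁) = (197, 14);  197² − 198·14² = 1 ✓

197 14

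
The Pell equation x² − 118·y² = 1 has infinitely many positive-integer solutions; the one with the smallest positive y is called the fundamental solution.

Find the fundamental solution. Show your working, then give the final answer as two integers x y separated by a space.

d=118: √d = [10; 1,6,3,2,10,2,3,6,1,20] (ℓ=10, even), read p_9/q_9
k=0  a_k=10  p_k/q_k = 10/1
k=1  a_k=1  p_k/q_k = 11/1
k=2  a_k=6  p_k/q_k = 76/7
k=3  a_k=3  p_k/q_k = 239/22
…
k=6  a_k=2  p_k/q_k = 12112/1115
k=7  a_k=3  p_k/q_k = 42115/3877
k=8  a_k=6  p_k/q_k = 264802/24377
k=9  a_k=1  p_k/q_k = 306917/28254
(x₁, y₁) = (306917, 28254);  306917² − 118·28254² = 1 ✓

306917 28254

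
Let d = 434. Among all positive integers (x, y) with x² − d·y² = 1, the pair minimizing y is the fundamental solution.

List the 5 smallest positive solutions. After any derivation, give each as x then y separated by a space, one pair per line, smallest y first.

125 6
31249 1500
7812125 374994
1953000001 93747000
488242188125 23436375006

√434 = [20; 1,4,1,40, …], period ℓ=4 (even) → k=3
i=0: a=20 ⇒ p=20, q=1
…
i=2: a=4 ⇒ p=104, q=5
i=3: a=1 ⇒ p=125, q=6
fundamental: x₁=125, y₁=6  (since 15625 − 434·36 = 1)
(x_2, y_2) = (125·125 + 434·6·6, 125·6 + 6·125) = (31249, 1500)
(x_3, y_3) = (125·31249 + 434·6·1500, 125·1500 + 6·31249) = (7812125, 374994)
(x_4, y_4) = (125·7812125 + 434·6·374994, 125·374994 + 6·7812125) = (1953000001, 93747000)
(x_5, y_5) = (125·1953000001 + 434·6·93747000, 125·93747000 + 6·1953000001) = (488242188125, 23436375006)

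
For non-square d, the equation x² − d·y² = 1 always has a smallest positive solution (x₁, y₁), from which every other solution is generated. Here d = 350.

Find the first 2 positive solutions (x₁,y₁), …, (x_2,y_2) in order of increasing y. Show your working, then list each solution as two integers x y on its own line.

[18; 1,2,2,2,1,36] for √350; ℓ=6 ⇒ convergent index 5
step 0: (18, 1)  from 18·(1,0) + (0,1)
…
step 2: (56, 3)  from 2·(19,1) + (18,1)
step 3: (131, 7)  from 2·(56,3) + (19,1)
step 4: (318, 17)  from 2·(131,7) + (56,3)
step 5: (449, 24)  from 1·(318,17) + (131,7)
(x₁, y₁) = (449, 24);  449² − 350·24² = 1 ✓
n=2: (449,24)∘(449,24) = (449·449+350·24·24, 449·24+24·449) = (403201,21552)

449 24
403201 21552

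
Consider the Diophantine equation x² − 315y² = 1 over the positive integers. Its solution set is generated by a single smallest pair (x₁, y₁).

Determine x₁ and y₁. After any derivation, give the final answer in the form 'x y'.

d=315: √d = [17; 1,2,1,34] (ℓ=4, even), read p_3/q_3
step 0: (17, 1)  from 17·(1,0) + (0,1)
…
step 2: (53, 3)  from 2·(18,1) + (17,1)
step 3: (71, 4)  from 1·(53,3) + (18,1)
(x₁, y₁) = (71, 4);  71² − 315·4² = 1 ✓

71 4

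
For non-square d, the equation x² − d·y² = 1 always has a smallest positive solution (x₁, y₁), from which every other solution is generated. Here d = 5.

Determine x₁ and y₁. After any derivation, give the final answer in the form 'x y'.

9 4

d=5: √d = [2; 4] (ℓ=1, odd), read p_1/q_1
k=0  a_k=2  p_k/q_k = 2/1
k=1  a_k=4  p_k/q_k = 9/4
fundamental: x₁=9, y₁=4  (since 81 − 5·16 = 1)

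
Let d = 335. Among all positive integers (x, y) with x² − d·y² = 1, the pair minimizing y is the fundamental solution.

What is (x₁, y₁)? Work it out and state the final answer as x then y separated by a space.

604 33

√335 → a₀=18, period (3,3,3,36); ℓ=4 even so k=3
a_0=18:  p_0=18·1+0=18,  q_0=18·0+1=1
a_1=3:  p_1=3·18+1=55,  q_1=3·1+0=3
a_2=3:  p_2=3·55+18=183,  q_2=3·3+1=10
a_3=3:  p_3=3·183+55=604,  q_3=3·10+3=33
→ (604, 33).  Check: 604²=364816, 335·33²=364815, difference 1.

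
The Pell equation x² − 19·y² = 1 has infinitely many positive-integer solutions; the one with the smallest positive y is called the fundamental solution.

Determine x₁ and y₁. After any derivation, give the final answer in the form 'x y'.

[4; 2,1,3,1,2,8] for √19; ℓ=6 ⇒ convergent index 5
a_0=4:  p_0=4·1+0=4,  q_0=4·0+1=1
a_1=2:  p_1=2·4+1=9,  q_1=2·1+0=2
a_2=1:  p_2=1·9+4=13,  q_2=1·2+1=3
a_3=3:  p_3=3·13+9=48,  q_3=3·3+2=11
a_4=1:  p_4=1·48+13=61,  q_4=1·11+3=14
a_5=2:  p_5=2·61+48=170,  q_5=2·14+11=39
fundamental: x₁=170, y₁=39  (since 28900 − 19·1521 = 1)

170 39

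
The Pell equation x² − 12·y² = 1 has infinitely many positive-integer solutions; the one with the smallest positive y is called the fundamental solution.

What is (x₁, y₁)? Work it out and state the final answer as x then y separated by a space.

d=12: √d = [3; 2,6] (ℓ=2, even), read p_1/q_1
step 0: (3, 1)  from 3·(1,0) + (0,1)
step 1: (7, 2)  from 2·(3,1) + (1,0)
(x₁, y₁) = (7, 2);  7² − 12·2² = 1 ✓

7 2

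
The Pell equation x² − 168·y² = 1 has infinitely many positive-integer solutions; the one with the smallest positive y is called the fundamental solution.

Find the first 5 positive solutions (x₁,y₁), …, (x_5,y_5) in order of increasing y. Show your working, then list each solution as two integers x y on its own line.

13 1
337 26
8749 675
227137 17524
5896813 454949

d=168: √d = [12; 1,24] (ℓ=2, even), read p_1/q_1
i=0: a=12 ⇒ p=12, q=1
i=1: a=1 ⇒ p=13, q=1
(x₁, y₁) = (13, 1);  13² − 168·1² = 1 ✓
n=2: (13,1)∘(13,1) = (13·13+168·1·1, 13·1+1·13) = (337,26)
n=3: (337,26)∘(13,1) = (13·337+168·1·26, 13·26+1·337) = (8749,675)
n=4: (8749,675)∘(13,1) = (13·8749+168·1·675, 13·675+1·8749) = (227137,17524)
n=5: (227137,17524)∘(13,1) = (13·227137+168·1·17524, 13·17524+1·227137) = (5896813,454949)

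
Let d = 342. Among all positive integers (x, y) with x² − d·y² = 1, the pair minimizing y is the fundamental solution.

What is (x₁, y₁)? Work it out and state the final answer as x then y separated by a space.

37 2

√342 = [18; 2,36, …], period ℓ=2 (even) → k=1
k=0  a_k=18  p_k/q_k = 18/1
k=1  a_k=2  p_k/q_k = 37/2
→ (37, 2).  Check: 37²=1369, 342·2²=1368, difference 1.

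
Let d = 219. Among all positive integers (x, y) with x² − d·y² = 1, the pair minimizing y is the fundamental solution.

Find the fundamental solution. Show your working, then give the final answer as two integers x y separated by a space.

[14; 1,3,1,28] for √219; ℓ=4 ⇒ convergent index 3
k=0  a_k=14  p_k/q_k = 14/1
…
k=2  a_k=3  p_k/q_k = 59/4
k=3  a_k=1  p_k/q_k = 74/5
(x₁, y₁) = (74, 5);  74² − 219·5² = 1 ✓

74 5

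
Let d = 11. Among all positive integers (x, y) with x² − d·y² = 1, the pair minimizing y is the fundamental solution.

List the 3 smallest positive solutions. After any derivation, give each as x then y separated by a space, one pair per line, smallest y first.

√11 = [3; 3,6, …], period ℓ=2 (even) → k=1
step 0: (3, 1)  from 3·(1,0) + (0,1)
step 1: (10, 3)  from 3·(3,1) + (1,0)
(x₁, y₁) = (10, 3);  10² − 11·3² = 1 ✓
k=2:  x_2 = 10·10+11·3·3 = 199,  y_2 = 10·3+3·10 = 60
k=3:  x_3 = 10·199+11·3·60 = 3970,  y_3 = 10·60+3·199 = 1197

10 3
199 60
3970 1197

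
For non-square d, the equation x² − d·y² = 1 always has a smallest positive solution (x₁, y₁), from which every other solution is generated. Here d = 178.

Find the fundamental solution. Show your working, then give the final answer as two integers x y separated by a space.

1601 120

[13; 2,1,12,1,2,26] for √178; ℓ=6 ⇒ convergent index 5
a_0=13:  p_0=13·1+0=13,  q_0=13·0+1=1
…
a_3=12:  p_3=12·40+27=507,  q_3=12·3+2=38
a_4=1:  p_4=1·507+40=547,  q_4=1·38+3=41
a_5=2:  p_5=2·547+507=1601,  q_5=2·41+38=120
(x₁, y₁) = (1601, 120);  1601² − 178·120² = 1 ✓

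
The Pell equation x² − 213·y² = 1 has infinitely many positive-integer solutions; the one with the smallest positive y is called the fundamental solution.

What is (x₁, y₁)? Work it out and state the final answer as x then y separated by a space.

√213 → a₀=14, period (1,1,2,6,1,8,1,6,2,1,1,28); ℓ=12 even so k=11
a_0=14:  p_0=14·1+0=14,  q_0=14·0+1=1
a_1=1:  p_1=1·14+1=15,  q_1=1·1+0=1
a_2=1:  p_2=1·15+14=29,  q_2=1·1+1=2
a_3=2:  p_3=2·29+15=73,  q_3=2·2+1=5
a_4=6:  p_4=6·73+29=467,  q_4=6·5+2=32
…
a_6=8:  p_6=8·540+467=4787,  q_6=8·37+32=328
…
a_8=6:  p_8=6·5327+4787=36749,  q_8=6·365+328=2518
…
a_10=1:  p_10=1·78825+36749=115574,  q_10=1·5401+2518=7919
a_11=1:  p_11=1·115574+78825=194399,  q_11=1·7919+5401=13320
fundamental: x₁=194399, y₁=13320  (since 37790971201 − 213·177422400 = 1)

194399 13320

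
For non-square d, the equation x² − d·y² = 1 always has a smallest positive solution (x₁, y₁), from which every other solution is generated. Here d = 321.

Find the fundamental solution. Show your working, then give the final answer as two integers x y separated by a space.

√321 → a₀=17, period (1,10,1,34); ℓ=4 even so k=3
step 0: (17, 1)  from 17·(1,0) + (0,1)
step 1: (18, 1)  from 1·(17,1) + (1,0)
step 2: (197, 11)  from 10·(18,1) + (17,1)
step 3: (215, 12)  from 1·(197,11) + (18,1)
→ (215, 12).  Check: 215²=46225, 321·12²=46224, difference 1.

215 12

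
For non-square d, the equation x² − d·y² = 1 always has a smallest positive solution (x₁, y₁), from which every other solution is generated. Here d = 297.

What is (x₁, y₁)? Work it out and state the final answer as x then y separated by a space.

48599 2820

[17; 4,3,1,1,2,1,1,3,4,34] for √297; ℓ=10 ⇒ convergent index 9
step 0: (17, 1)  from 17·(1,0) + (0,1)
step 1: (69, 4)  from 4·(17,1) + (1,0)
step 2: (224, 13)  from 3·(69,4) + (17,1)
step 3: (293, 17)  from 1·(224,13) + (69,4)
step 4: (517, 30)  from 1·(293,17) + (224,13)
step 5: (1327, 77)  from 2·(517,30) + (293,17)
step 6: (1844, 107)  from 1·(1327,77) + (517,30)
step 7: (3171, 184)  from 1·(1844,107) + (1327,77)
step 8: (11357, 659)  from 3·(3171,184) + (1844,107)
step 9: (48599, 2820)  from 4·(11357,659) + (3171,184)
→ (48599, 2820).  Check: 48599²=2361862801, 297·2820²=2361862800, difference 1.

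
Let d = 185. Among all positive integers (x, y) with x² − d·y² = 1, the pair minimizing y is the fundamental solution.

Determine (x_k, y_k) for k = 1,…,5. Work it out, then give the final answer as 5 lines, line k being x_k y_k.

√185 → a₀=13, period (1,1,1,1,26); ℓ=5 odd so k=9
i=0: a=13 ⇒ p=13, q=1
i=1: a=1 ⇒ p=14, q=1
i=2: a=1 ⇒ p=27, q=2
…
i=4: a=1 ⇒ p=68, q=5
i=5: a=26 ⇒ p=1809, q=133
i=6: a=1 ⇒ p=1877, q=138
i=7: a=1 ⇒ p=3686, q=271
i=8: a=1 ⇒ p=5563, q=409
i=9: a=1 ⇒ p=9249, q=680
fundamental: x₁=9249, y₁=680  (since 85544001 − 185·462400 = 1)
(9249+680√185)^2 = 171088001 + 12578640√185
(9249+680√185)^3 = 3164785833249 + 232679682040√185
(9249+680√185)^4 = 58542208172352001 + 4304108745797280√185
(9249+680√185)^5 = 1082913763607381481249 + 79617403347078403400√185

9249 680
171088001 12578640
3164785833249 232679682040
58542208172352001 4304108745797280
1082913763607381481249 79617403347078403400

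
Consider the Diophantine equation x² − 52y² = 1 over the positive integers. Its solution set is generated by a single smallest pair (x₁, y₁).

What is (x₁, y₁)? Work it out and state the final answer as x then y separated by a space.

[7; 4,1,2,1,4,14] for √52; ℓ=6 ⇒ convergent index 5
k=0  a_k=7  p_k/q_k = 7/1
…
k=2  a_k=1  p_k/q_k = 36/5
…
k=4  a_k=1  p_k/q_k = 137/19
k=5  a_k=4  p_k/q_k = 649/90
→ (649, 90).  Check: 649²=421201, 52·90²=421200, difference 1.

649 90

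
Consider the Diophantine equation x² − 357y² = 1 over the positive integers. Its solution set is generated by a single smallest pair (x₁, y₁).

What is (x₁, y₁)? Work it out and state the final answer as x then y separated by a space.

3401 180

√357 = [18; 1,8,2,8,1,36, …], period ℓ=6 (even) → k=5
i=0: a=18 ⇒ p=18, q=1
i=1: a=1 ⇒ p=19, q=1
i=2: a=8 ⇒ p=170, q=9
i=3: a=2 ⇒ p=359, q=19
i=4: a=8 ⇒ p=3042, q=161
i=5: a=1 ⇒ p=3401, q=180
fundamental: x₁=3401, y₁=180  (since 11566801 − 357·32400 = 1)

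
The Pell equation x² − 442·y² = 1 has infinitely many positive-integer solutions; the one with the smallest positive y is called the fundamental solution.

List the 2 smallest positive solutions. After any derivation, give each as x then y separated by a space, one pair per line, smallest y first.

883 42
1559377 74172

[21; 42] for √442; ℓ=1 ⇒ convergent index 1
step 0: (21, 1)  from 21·(1,0) + (0,1)
step 1: (883, 42)  from 42·(21,1) + (1,0)
fundamental: x₁=883, y₁=42  (since 779689 − 442·1764 = 1)
(x_2, y_2) = (883·883 + 442·42·42, 883·42 + 42·883) = (1559377, 74172)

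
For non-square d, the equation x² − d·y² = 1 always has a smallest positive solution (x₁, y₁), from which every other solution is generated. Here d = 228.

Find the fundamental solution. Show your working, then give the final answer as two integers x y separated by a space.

√228 = [15; 10,30, …], period ℓ=2 (even) → k=1
step 0: (15, 1)  from 15·(1,0) + (0,1)
step 1: (151, 10)  from 10·(15,1) + (1,0)
→ (151, 10).  Check: 151²=22801, 228·10²=22800, difference 1.

151 10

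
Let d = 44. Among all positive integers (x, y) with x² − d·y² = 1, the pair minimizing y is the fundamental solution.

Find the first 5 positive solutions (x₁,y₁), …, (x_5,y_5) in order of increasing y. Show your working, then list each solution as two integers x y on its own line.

199 30
79201 11940
31521799 4752090
12545596801 1891319880
4993116004999 752740560150

√44 = [6; 1,1,1,2,1,1,1,12, …], period ℓ=8 (even) → k=7
step 0: (6, 1)  from 6·(1,0) + (0,1)
…
step 3: (20, 3)  from 1·(13,2) + (7,1)
…
step 6: (126, 19)  from 1·(73,11) + (53,8)
step 7: (199, 30)  from 1·(126,19) + (73,11)
(x₁, y₁) = (199, 30);  199² − 44·30² = 1 ✓
k=2:  x_2 = 199·199+44·30·30 = 79201,  y_2 = 199·30+30·199 = 11940
k=3:  x_3 = 199·79201+44·30·11940 = 31521799,  y_3 = 199·11940+30·79201 = 4752090
k=4:  x_4 = 199·31521799+44·30·4752090 = 12545596801,  y_4 = 199·4752090+30·31521799 = 1891319880
k=5:  x_5 = 199·12545596801+44·30·1891319880 = 4993116004999,  y_5 = 199·1891319880+30·12545596801 = 752740560150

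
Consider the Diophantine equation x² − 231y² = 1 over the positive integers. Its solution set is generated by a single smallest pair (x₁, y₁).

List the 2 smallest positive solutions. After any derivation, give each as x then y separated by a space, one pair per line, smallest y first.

76 5
11551 760

√231 = [15; 5,30, …], period ℓ=2 (even) → k=1
step 0: (15, 1)  from 15·(1,0) + (0,1)
step 1: (76, 5)  from 5·(15,1) + (1,0)
fundamental: x₁=76, y₁=5  (since 5776 − 231·25 = 1)
n=2: (76,5)∘(76,5) = (76·76+231·5·5, 76·5+5·76) = (11551,760)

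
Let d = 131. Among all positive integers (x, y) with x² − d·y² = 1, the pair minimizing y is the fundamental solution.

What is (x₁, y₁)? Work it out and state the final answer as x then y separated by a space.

10610 927

d=131: √d = [11; 2,4,11,4,2,22] (ℓ=6, even), read p_5/q_5
k=0  a_k=11  p_k/q_k = 11/1
…
k=4  a_k=4  p_k/q_k = 4727/413
k=5  a_k=2  p_k/q_k = 10610/927
fundamental: x₁=10610, y₁=927  (since 112572100 − 131·859329 = 1)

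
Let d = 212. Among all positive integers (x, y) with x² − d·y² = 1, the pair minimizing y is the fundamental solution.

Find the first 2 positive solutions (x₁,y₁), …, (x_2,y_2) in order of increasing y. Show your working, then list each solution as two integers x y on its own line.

[14; 1,1,3,1,1,…,1,1,28] for √212; ℓ=14 ⇒ convergent index 13
a_0=14:  p_0=14·1+0=14,  q_0=14·0+1=1
a_1=1:  p_1=1·14+1=15,  q_1=1·1+0=1
a_2=1:  p_2=1·15+14=29,  q_2=1·1+1=2
a_3=3:  p_3=3·29+15=102,  q_3=3·2+1=7
a_4=1:  p_4=1·102+29=131,  q_4=1·7+2=9
a_5=1:  p_5=1·131+102=233,  q_5=1·9+7=16
…
a_7=6:  p_7=6·364+233=2417,  q_7=6·25+16=166
a_8=1:  p_8=1·2417+364=2781,  q_8=1·166+25=191
a_9=1:  p_9=1·2781+2417=5198,  q_9=1·191+166=357
a_10=1:  p_10=1·5198+2781=7979,  q_10=1·357+191=548
…
a_12=1:  p_12=1·29135+7979=37114,  q_12=1·2001+548=2549
a_13=1:  p_13=1·37114+29135=66249,  q_13=1·2549+2001=4550
fundamental: x₁=66249, y₁=4550  (since 4388930001 − 212·20702500 = 1)
n=2: (66249,4550)∘(66249,4550) = (66249·66249+212·4550·4550, 66249·4550+4550·66249) = (8777860001,602865900)

66249 4550
8777860001 602865900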